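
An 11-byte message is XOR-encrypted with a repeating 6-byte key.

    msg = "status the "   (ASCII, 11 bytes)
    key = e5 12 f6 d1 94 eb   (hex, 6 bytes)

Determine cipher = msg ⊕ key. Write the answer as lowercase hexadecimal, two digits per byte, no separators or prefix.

966697a5e198c5669eb4b4

The 6-byte key repeats, so the effective keystream is e5 12 f6 d1 94 eb e5 12 f6 d1 94.
byte 0: 01110011 XOR 11100101 = 10010110
byte 1: 01110100 XOR 00010010 = 01100110
byte 2: 01100001 XOR 11110110 = 10010111
byte 3: 01110100 XOR 11010001 = 10100101
byte 4: 01110101 XOR 10010100 = 11100001
byte 5: 01110011 XOR 11101011 = 10011000
byte 6: 00100000 XOR 11100101 = 11000101
byte 7: 01110100 XOR 00010010 = 01100110
byte 8: 01101000 XOR 11110110 = 10011110
byte 9: 01100101 XOR 11010001 = 10110100
byte 10: 00100000 XOR 10010100 = 10110100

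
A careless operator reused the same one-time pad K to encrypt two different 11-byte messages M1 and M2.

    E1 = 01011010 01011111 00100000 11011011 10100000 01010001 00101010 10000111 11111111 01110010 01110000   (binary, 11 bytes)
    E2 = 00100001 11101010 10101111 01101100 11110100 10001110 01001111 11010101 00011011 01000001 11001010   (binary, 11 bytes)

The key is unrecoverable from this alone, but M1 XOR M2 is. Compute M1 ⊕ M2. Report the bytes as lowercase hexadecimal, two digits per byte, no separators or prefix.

7bb58fb754df6552e433ba

E1 ⊕ E2 = (M1 ⊕ K) ⊕ (M2 ⊕ K) = M1 ⊕ M2 — the shared key cancels under XOR.
5a ⊕ 21 = 7b
5f ⊕ ea = b5
20 ⊕ af = 8f
db ⊕ 6c = b7
a0 ⊕ f4 = 54
51 ⊕ 8e = df
2a ⊕ 4f = 65
87 ⊕ d5 = 52
ff ⊕ 1b = e4
72 ⊕ 41 = 33
70 ⊕ ca = ba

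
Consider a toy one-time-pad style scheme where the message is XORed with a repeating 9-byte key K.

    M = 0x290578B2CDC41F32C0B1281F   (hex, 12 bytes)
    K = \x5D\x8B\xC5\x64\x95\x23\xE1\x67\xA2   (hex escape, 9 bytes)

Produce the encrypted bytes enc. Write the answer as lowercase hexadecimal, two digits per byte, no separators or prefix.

748ebdd658e7fe5562eca3da

The 9-byte key repeats, so the effective keystream is 5d 8b c5 64 95 23 e1 67 a2 5d 8b c5.
byte 0: 29 ^ 5d = 74
byte 1: 05 ^ 8b = 8e
byte 2: 78 ^ c5 = bd
byte 3: b2 ^ 64 = d6
byte 4: cd ^ 95 = 58
byte 5: c4 ^ 23 = e7
byte 6: 1f ^ e1 = fe
byte 7: 32 ^ 67 = 55
byte 8: c0 ^ a2 = 62
byte 9: b1 ^ 5d = ec
byte 10: 28 ^ 8b = a3
byte 11: 1f ^ c5 = da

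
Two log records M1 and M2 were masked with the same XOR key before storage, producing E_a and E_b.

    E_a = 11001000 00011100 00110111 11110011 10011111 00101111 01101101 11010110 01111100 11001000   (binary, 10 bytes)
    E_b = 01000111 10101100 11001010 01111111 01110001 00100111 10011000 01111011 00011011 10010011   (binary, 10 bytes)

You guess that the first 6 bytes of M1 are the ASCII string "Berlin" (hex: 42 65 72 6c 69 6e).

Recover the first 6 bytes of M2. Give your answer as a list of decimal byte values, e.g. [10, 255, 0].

First, E_a ⊕ E_b = (M1 ⊕ K) ⊕ (M2 ⊕ K) = M1 ⊕ M2, so the key drops out. Then M2 = (M1 ⊕ M2) ⊕ M1 over the first 6 bytes.
byte 0: (c8 ^ 47) ^ 42 = 8f ^ 42 = cd
byte 1: (1c ^ ac) ^ 65 = b0 ^ 65 = d5
byte 2: (37 ^ ca) ^ 72 = fd ^ 72 = 8f
byte 3: (f3 ^ 7f) ^ 6c = 8c ^ 6c = e0
byte 4: (9f ^ 71) ^ 69 = ee ^ 69 = 87
byte 5: (2f ^ 27) ^ 6e = 08 ^ 6e = 66

[205, 213, 143, 224, 135, 102]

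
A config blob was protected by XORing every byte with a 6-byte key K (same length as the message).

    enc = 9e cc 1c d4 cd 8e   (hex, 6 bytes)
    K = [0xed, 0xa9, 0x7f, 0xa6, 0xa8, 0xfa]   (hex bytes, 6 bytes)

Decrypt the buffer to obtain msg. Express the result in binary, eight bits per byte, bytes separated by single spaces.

9e ⊕ ed = 73
cc ⊕ a9 = 65
1c ⊕ 7f = 63
d4 ⊕ a6 = 72
cd ⊕ a8 = 65
8e ⊕ fa = 74

01110011 01100101 01100011 01110010 01100101 01110100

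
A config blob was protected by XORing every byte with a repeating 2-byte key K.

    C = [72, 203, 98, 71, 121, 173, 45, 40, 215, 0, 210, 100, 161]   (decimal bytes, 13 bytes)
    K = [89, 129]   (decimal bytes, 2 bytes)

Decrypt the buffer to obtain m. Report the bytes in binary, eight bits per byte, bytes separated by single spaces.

00010001 01001010 00111011 11000110 00100000 00101100 01110100 10101001 10001110 10000001 10001011 11100101 11111000

The 2-byte key repeats, so the effective keystream is 59 81 59 81 59 81 59 81 59 81 59 81 59.
byte 0: 48 ^ 59 = 11
byte 1: cb ^ 81 = 4a
byte 2: 62 ^ 59 = 3b
byte 3: 47 ^ 81 = c6
byte 4: 79 ^ 59 = 20
byte 5: ad ^ 81 = 2c
byte 6: 2d ^ 59 = 74
byte 7: 28 ^ 81 = a9
byte 8: d7 ^ 59 = 8e
byte 9: 00 ^ 81 = 81
byte 10: d2 ^ 59 = 8b
byte 11: 64 ^ 81 = e5
byte 12: a1 ^ 59 = f8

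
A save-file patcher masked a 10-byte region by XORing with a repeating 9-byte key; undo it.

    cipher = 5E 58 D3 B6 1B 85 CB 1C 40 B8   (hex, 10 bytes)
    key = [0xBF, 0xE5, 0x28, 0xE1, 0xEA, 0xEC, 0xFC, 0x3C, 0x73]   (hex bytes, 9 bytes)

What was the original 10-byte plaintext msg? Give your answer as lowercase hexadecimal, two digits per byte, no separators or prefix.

The 9-byte key repeats, so the effective keystream is bf e5 28 e1 ea ec fc 3c 73 bf.
byte 0: 5e ⊕ bf = e1
byte 1: 58 ⊕ e5 = bd
byte 2: d3 ⊕ 28 = fb
byte 3: b6 ⊕ e1 = 57
byte 4: 1b ⊕ ea = f1
byte 5: 85 ⊕ ec = 69
byte 6: cb ⊕ fc = 37
byte 7: 1c ⊕ 3c = 20
byte 8: 40 ⊕ 73 = 33
byte 9: b8 ⊕ bf = 07

e1bdfb57f16937203307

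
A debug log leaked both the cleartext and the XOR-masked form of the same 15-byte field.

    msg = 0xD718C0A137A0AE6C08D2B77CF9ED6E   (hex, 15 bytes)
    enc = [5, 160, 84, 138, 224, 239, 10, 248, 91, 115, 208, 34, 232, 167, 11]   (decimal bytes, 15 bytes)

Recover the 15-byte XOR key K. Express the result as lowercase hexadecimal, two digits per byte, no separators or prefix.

d2b8942bd74fa49453a1675e114a65

Since enc = msg ⊕ K, XORing both sides with msg gives K = msg ⊕ enc.
byte 0: d7 ^ 05 = d2
byte 1: 18 ^ a0 = b8
byte 2: c0 ^ 54 = 94
byte 3: a1 ^ 8a = 2b
byte 4: 37 ^ e0 = d7
byte 5: a0 ^ ef = 4f
byte 6: ae ^ 0a = a4
byte 7: 6c ^ f8 = 94
byte 8: 08 ^ 5b = 53
byte 9: d2 ^ 73 = a1
byte 10: b7 ^ d0 = 67
byte 11: 7c ^ 22 = 5e
byte 12: f9 ^ e8 = 11
byte 13: ed ^ a7 = 4a
byte 14: 6e ^ 0b = 65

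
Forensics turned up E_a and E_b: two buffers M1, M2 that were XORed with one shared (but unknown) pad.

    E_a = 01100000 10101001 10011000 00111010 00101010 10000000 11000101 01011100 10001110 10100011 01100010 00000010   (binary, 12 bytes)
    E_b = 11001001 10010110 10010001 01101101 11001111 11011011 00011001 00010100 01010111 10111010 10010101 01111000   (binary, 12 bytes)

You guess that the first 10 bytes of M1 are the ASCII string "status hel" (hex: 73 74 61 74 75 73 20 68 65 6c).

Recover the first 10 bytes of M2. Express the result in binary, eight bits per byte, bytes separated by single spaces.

11011010 01001011 01101000 00100011 10010000 00101000 11111100 00100000 10111100 01110101

First, E_a ⊕ E_b = (M1 ⊕ K) ⊕ (M2 ⊕ K) = M1 ⊕ M2, so the key drops out. Then M2 = (M1 ⊕ M2) ⊕ M1 over the first 10 bytes.
byte 0: (60 ^ c9) ^ 73 = a9 ^ 73 = da
byte 1: (a9 ^ 96) ^ 74 = 3f ^ 74 = 4b
byte 2: (98 ^ 91) ^ 61 = 09 ^ 61 = 68
byte 3: (3a ^ 6d) ^ 74 = 57 ^ 74 = 23
byte 4: (2a ^ cf) ^ 75 = e5 ^ 75 = 90
byte 5: (80 ^ db) ^ 73 = 5b ^ 73 = 28
byte 6: (c5 ^ 19) ^ 20 = dc ^ 20 = fc
byte 7: (5c ^ 14) ^ 68 = 48 ^ 68 = 20
byte 8: (8e ^ 57) ^ 65 = d9 ^ 65 = bc
byte 9: (a3 ^ ba) ^ 6c = 19 ^ 6c = 75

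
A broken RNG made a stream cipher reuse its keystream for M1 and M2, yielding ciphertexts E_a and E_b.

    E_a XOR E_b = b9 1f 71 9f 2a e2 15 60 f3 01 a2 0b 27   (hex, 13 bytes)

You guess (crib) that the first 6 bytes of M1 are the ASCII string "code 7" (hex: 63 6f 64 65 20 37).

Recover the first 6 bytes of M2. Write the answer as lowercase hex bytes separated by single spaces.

da 70 15 fa 0a d5

Since E_a ⊕ E_b = M1 ⊕ M2, XORing with the guessed M1 bytes yields the corresponding M2 bytes: M2 = (E_a ⊕ E_b) ⊕ M1.
10111001 ^ 01100011 = 11011010
00011111 ^ 01101111 = 01110000
01110001 ^ 01100100 = 00010101
10011111 ^ 01100101 = 11111010
00101010 ^ 00100000 = 00001010
11100010 ^ 00110111 = 11010101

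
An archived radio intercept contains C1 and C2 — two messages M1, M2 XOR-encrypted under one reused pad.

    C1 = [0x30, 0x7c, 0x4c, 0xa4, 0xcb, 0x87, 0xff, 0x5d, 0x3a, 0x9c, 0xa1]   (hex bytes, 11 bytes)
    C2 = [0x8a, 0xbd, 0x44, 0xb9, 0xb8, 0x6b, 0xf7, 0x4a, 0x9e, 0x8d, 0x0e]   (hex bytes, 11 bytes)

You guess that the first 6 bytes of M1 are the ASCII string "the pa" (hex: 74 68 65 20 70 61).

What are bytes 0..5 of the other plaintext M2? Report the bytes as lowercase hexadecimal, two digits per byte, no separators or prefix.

First, C1 ⊕ C2 = (M1 ⊕ K) ⊕ (M2 ⊕ K) = M1 ⊕ M2, so the key drops out. Then M2 = (M1 ⊕ M2) ⊕ M1 over the first 6 bytes.
byte 0: (30 xor 8a) xor 74 = ba xor 74 = ce
byte 1: (7c xor bd) xor 68 = c1 xor 68 = a9
byte 2: (4c xor 44) xor 65 = 08 xor 65 = 6d
byte 3: (a4 xor b9) xor 20 = 1d xor 20 = 3d
byte 4: (cb xor b8) xor 70 = 73 xor 70 = 03
byte 5: (87 xor 6b) xor 61 = ec xor 61 = 8d

cea96d3d038d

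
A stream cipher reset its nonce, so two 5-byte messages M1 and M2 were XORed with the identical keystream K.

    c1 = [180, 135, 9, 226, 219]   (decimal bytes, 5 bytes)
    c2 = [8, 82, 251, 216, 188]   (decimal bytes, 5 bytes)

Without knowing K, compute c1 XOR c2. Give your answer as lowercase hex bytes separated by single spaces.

bc d5 f2 3a 67

c1 ⊕ c2 = (M1 ⊕ K) ⊕ (M2 ⊕ K) = M1 ⊕ M2 — the shared key cancels under XOR.
byte 0: b4 ⊕ 08 = bc
byte 1: 87 ⊕ 52 = d5
byte 2: 09 ⊕ fb = f2
byte 3: e2 ⊕ d8 = 3a
byte 4: db ⊕ bc = 67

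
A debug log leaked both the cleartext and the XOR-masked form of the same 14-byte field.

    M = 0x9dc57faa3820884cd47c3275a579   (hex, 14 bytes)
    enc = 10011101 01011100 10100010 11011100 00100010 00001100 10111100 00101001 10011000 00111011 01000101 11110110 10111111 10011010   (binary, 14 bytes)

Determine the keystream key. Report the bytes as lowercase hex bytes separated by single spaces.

Since enc = M ⊕ key, XORing both sides with M gives key = M ⊕ enc.
9d ^ 9d = 00
c5 ^ 5c = 99
7f ^ a2 = dd
aa ^ dc = 76
38 ^ 22 = 1a
20 ^ 0c = 2c
88 ^ bc = 34
4c ^ 29 = 65
d4 ^ 98 = 4c
7c ^ 3b = 47
32 ^ 45 = 77
75 ^ f6 = 83
a5 ^ bf = 1a
79 ^ 9a = e3

00 99 dd 76 1a 2c 34 65 4c 47 77 83 1a e3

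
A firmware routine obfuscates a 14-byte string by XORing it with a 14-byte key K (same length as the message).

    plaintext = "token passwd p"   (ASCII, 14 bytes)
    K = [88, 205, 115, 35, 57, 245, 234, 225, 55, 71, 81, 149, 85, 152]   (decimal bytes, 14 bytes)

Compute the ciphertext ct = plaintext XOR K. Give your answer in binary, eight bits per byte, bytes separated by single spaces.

00101100 10100010 00011000 01000110 01010111 11010101 10011010 10000000 01000100 00110100 00100110 11110001 01110101 11101000

74 XOR 58 = 2c
6f XOR cd = a2
6b XOR 73 = 18
65 XOR 23 = 46
6e XOR 39 = 57
20 XOR f5 = d5
70 XOR ea = 9a
61 XOR e1 = 80
73 XOR 37 = 44
73 XOR 47 = 34
77 XOR 51 = 26
64 XOR 95 = f1
20 XOR 55 = 75
70 XOR 98 = e8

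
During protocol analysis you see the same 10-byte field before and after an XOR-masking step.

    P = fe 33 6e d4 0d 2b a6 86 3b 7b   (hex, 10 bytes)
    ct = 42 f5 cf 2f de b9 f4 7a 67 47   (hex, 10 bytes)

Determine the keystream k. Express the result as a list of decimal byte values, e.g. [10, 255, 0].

[188, 198, 161, 251, 211, 146, 82, 252, 92, 60]

Since ct = P ⊕ k, XORing both sides with P gives k = P ⊕ ct.
fe ⊕ 42 = bc
33 ⊕ f5 = c6
6e ⊕ cf = a1
d4 ⊕ 2f = fb
0d ⊕ de = d3
2b ⊕ b9 = 92
a6 ⊕ f4 = 52
86 ⊕ 7a = fc
3b ⊕ 67 = 5c
7b ⊕ 47 = 3c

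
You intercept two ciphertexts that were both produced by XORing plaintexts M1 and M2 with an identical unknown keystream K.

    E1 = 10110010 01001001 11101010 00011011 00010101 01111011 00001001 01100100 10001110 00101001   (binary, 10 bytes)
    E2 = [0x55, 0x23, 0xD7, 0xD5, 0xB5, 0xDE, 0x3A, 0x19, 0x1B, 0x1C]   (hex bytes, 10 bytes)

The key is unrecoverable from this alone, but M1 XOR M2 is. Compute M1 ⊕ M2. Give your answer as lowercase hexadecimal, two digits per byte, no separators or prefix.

E1 ⊕ E2 = (M1 ⊕ K) ⊕ (M2 ⊕ K) = M1 ⊕ M2 — the shared key cancels under XOR.
178 ⊕  85 = 231
 73 ⊕  35 = 106
234 ⊕ 215 =  61
 27 ⊕ 213 = 206
 21 ⊕ 181 = 160
123 ⊕ 222 = 165
  9 ⊕  58 =  51
100 ⊕  25 = 125
142 ⊕  27 = 149
 41 ⊕  28 =  53

e76a3dcea0a5337d9535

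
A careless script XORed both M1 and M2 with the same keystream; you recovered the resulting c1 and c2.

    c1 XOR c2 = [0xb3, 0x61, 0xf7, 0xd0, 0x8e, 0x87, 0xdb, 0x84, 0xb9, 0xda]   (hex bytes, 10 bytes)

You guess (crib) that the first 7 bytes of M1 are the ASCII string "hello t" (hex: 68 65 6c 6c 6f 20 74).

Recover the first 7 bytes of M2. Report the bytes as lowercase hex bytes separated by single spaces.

db 04 9b bc e1 a7 af

Since c1 ⊕ c2 = M1 ⊕ M2, XORing with the guessed M1 bytes yields the corresponding M2 bytes: M2 = (c1 ⊕ c2) ⊕ M1.
byte 0: b3 xor 68 = db
byte 1: 61 xor 65 = 04
byte 2: f7 xor 6c = 9b
byte 3: d0 xor 6c = bc
byte 4: 8e xor 6f = e1
byte 5: 87 xor 20 = a7
byte 6: db xor 74 = af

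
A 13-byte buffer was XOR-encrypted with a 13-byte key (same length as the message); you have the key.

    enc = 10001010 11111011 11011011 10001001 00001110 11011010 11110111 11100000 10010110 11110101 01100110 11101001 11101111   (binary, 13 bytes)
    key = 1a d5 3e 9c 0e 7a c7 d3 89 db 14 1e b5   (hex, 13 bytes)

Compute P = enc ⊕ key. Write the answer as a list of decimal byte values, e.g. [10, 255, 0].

XOR is its own inverse, so applying the key byte-wise gives the result directly.
138 XOR  26 = 144
251 XOR 213 =  46
219 XOR  62 = 229
137 XOR 156 =  21
 14 XOR  14 =   0
218 XOR 122 = 160
247 XOR 199 =  48
224 XOR 211 =  51
150 XOR 137 =  31
245 XOR 219 =  46
102 XOR  20 = 114
233 XOR  30 = 247
239 XOR 181 =  90

[144, 46, 229, 21, 0, 160, 48, 51, 31, 46, 114, 247, 90]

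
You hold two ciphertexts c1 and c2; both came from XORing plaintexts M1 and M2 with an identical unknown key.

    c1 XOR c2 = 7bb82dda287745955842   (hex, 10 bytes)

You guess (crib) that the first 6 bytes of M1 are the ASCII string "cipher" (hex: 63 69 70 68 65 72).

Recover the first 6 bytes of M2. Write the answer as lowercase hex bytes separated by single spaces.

18 d1 5d b2 4d 05

Since c1 ⊕ c2 = M1 ⊕ M2, XORing with the guessed M1 bytes yields the corresponding M2 bytes: M2 = (c1 ⊕ c2) ⊕ M1.
7b ^ 63 = 18
b8 ^ 69 = d1
2d ^ 70 = 5d
da ^ 68 = b2
28 ^ 65 = 4d
77 ^ 72 = 05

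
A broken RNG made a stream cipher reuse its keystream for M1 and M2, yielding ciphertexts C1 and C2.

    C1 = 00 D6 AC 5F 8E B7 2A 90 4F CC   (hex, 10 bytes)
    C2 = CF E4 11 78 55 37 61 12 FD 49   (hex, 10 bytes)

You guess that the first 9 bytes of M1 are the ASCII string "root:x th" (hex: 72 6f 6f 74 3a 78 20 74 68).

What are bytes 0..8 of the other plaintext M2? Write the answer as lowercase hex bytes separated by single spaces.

First, C1 ⊕ C2 = (M1 ⊕ K) ⊕ (M2 ⊕ K) = M1 ⊕ M2, so the key drops out. Then M2 = (M1 ⊕ M2) ⊕ M1 over the first 9 bytes.
byte 0: (00 ⊕ cf) ⊕ 72 = cf ⊕ 72 = bd
byte 1: (d6 ⊕ e4) ⊕ 6f = 32 ⊕ 6f = 5d
byte 2: (ac ⊕ 11) ⊕ 6f = bd ⊕ 6f = d2
byte 3: (5f ⊕ 78) ⊕ 74 = 27 ⊕ 74 = 53
byte 4: (8e ⊕ 55) ⊕ 3a = db ⊕ 3a = e1
byte 5: (b7 ⊕ 37) ⊕ 78 = 80 ⊕ 78 = f8
byte 6: (2a ⊕ 61) ⊕ 20 = 4b ⊕ 20 = 6b
byte 7: (90 ⊕ 12) ⊕ 74 = 82 ⊕ 74 = f6
byte 8: (4f ⊕ fd) ⊕ 68 = b2 ⊕ 68 = da

bd 5d d2 53 e1 f8 6b f6 da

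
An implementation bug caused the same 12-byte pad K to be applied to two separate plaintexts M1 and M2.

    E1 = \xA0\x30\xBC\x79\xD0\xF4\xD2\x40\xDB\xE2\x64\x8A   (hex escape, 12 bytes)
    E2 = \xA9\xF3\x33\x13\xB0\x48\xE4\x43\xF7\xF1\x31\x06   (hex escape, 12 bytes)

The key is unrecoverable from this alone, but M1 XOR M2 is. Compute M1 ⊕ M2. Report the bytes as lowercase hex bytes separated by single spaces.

E1 ⊕ E2 = (M1 ⊕ K) ⊕ (M2 ⊕ K) = M1 ⊕ M2 — the shared key cancels under XOR.
byte 0: 160 ^ 169 =   9
byte 1:  48 ^ 243 = 195
byte 2: 188 ^  51 = 143
byte 3: 121 ^  19 = 106
byte 4: 208 ^ 176 =  96
byte 5: 244 ^  72 = 188
byte 6: 210 ^ 228 =  54
byte 7:  64 ^  67 =   3
byte 8: 219 ^ 247 =  44
byte 9: 226 ^ 241 =  19
byte 10: 100 ^  49 =  85
byte 11: 138 ^   6 = 140

09 c3 8f 6a 60 bc 36 03 2c 13 55 8c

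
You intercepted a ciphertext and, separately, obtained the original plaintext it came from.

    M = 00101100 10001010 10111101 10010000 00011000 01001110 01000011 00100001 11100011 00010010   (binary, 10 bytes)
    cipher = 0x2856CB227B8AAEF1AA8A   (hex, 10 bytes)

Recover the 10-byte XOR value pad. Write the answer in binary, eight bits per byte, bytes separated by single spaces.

00000100 11011100 01110110 10110010 01100011 11000100 11101101 11010000 01001001 10011000

Since cipher = M ⊕ pad, XORing both sides with M gives pad = M ⊕ cipher.
2c xor 28 = 04
8a xor 56 = dc
bd xor cb = 76
90 xor 22 = b2
18 xor 7b = 63
4e xor 8a = c4
43 xor ae = ed
21 xor f1 = d0
e3 xor aa = 49
12 xor 8a = 98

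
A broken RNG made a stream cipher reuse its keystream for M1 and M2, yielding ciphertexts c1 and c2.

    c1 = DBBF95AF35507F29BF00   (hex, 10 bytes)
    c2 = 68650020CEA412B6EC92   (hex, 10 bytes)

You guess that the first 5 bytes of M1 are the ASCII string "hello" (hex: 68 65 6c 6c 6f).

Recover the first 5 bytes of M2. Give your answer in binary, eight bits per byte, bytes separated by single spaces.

First, c1 ⊕ c2 = (M1 ⊕ K) ⊕ (M2 ⊕ K) = M1 ⊕ M2, so the key drops out. Then M2 = (M1 ⊕ M2) ⊕ M1 over the first 5 bytes.
byte 0: (db XOR 68) XOR 68 = b3 XOR 68 = db
byte 1: (bf XOR 65) XOR 65 = da XOR 65 = bf
byte 2: (95 XOR 00) XOR 6c = 95 XOR 6c = f9
byte 3: (af XOR 20) XOR 6c = 8f XOR 6c = e3
byte 4: (35 XOR ce) XOR 6f = fb XOR 6f = 94

11011011 10111111 11111001 11100011 10010100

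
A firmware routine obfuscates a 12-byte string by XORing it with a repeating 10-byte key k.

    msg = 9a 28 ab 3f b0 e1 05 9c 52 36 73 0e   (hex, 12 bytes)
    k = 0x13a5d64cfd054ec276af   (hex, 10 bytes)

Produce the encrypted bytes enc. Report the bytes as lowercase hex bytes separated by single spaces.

89 8d 7d 73 4d e4 4b 5e 24 99 60 ab

The 10-byte key repeats, so the effective keystream is 13 a5 d6 4c fd 05 4e c2 76 af 13 a5.
byte 0: 9a ^ 13 = 89
byte 1: 28 ^ a5 = 8d
byte 2: ab ^ d6 = 7d
byte 3: 3f ^ 4c = 73
byte 4: b0 ^ fd = 4d
byte 5: e1 ^ 05 = e4
byte 6: 05 ^ 4e = 4b
byte 7: 9c ^ c2 = 5e
byte 8: 52 ^ 76 = 24
byte 9: 36 ^ af = 99
byte 10: 73 ^ 13 = 60
byte 11: 0e ^ a5 = ab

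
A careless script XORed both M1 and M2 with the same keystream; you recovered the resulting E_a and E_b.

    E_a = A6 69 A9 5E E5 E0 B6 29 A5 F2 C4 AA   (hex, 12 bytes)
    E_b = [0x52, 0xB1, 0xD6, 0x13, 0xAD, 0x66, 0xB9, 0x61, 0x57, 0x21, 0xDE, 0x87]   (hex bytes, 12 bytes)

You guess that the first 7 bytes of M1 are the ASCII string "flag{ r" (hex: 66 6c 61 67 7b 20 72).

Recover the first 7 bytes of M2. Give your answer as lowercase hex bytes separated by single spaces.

First, E_a ⊕ E_b = (M1 ⊕ K) ⊕ (M2 ⊕ K) = M1 ⊕ M2, so the key drops out. Then M2 = (M1 ⊕ M2) ⊕ M1 over the first 7 bytes.
byte 0: (a6 xor 52) xor 66 = f4 xor 66 = 92
byte 1: (69 xor b1) xor 6c = d8 xor 6c = b4
byte 2: (a9 xor d6) xor 61 = 7f xor 61 = 1e
byte 3: (5e xor 13) xor 67 = 4d xor 67 = 2a
byte 4: (e5 xor ad) xor 7b = 48 xor 7b = 33
byte 5: (e0 xor 66) xor 20 = 86 xor 20 = a6
byte 6: (b6 xor b9) xor 72 = 0f xor 72 = 7d

92 b4 1e 2a 33 a6 7d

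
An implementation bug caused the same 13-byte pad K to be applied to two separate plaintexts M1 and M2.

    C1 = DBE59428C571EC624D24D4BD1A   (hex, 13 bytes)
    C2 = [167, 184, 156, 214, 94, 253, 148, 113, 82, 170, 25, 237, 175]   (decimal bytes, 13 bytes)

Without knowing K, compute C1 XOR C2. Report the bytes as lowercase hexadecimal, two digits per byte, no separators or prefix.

7c5d08fe9b8c78131f8ecd50b5

C1 ⊕ C2 = (M1 ⊕ K) ⊕ (M2 ⊕ K) = M1 ⊕ M2 — the shared key cancels under XOR.
byte 0: 11011011 ⊕ 10100111 = 01111100
byte 1: 11100101 ⊕ 10111000 = 01011101
byte 2: 10010100 ⊕ 10011100 = 00001000
byte 3: 00101000 ⊕ 11010110 = 11111110
byte 4: 11000101 ⊕ 01011110 = 10011011
byte 5: 01110001 ⊕ 11111101 = 10001100
byte 6: 11101100 ⊕ 10010100 = 01111000
byte 7: 01100010 ⊕ 01110001 = 00010011
byte 8: 01001101 ⊕ 01010010 = 00011111
byte 9: 00100100 ⊕ 10101010 = 10001110
byte 10: 11010100 ⊕ 00011001 = 11001101
byte 11: 10111101 ⊕ 11101101 = 01010000
byte 12: 00011010 ⊕ 10101111 = 10110101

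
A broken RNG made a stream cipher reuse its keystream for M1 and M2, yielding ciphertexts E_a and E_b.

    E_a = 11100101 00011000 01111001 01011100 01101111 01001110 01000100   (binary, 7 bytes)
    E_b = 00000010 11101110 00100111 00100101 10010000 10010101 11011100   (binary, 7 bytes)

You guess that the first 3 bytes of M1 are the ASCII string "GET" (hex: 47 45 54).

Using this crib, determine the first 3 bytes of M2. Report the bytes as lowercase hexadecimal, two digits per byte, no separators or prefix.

First, E_a ⊕ E_b = (M1 ⊕ K) ⊕ (M2 ⊕ K) = M1 ⊕ M2, so the key drops out. Then M2 = (M1 ⊕ M2) ⊕ M1 over the first 3 bytes.
byte 0: (e5 ⊕ 02) ⊕ 47 = e7 ⊕ 47 = a0
byte 1: (18 ⊕ ee) ⊕ 45 = f6 ⊕ 45 = b3
byte 2: (79 ⊕ 27) ⊕ 54 = 5e ⊕ 54 = 0a

a0b30a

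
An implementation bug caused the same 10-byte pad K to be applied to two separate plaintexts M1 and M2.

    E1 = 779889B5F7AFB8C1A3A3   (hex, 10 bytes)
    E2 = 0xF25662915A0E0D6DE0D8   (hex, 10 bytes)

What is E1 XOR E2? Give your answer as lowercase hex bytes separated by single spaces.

85 ce eb 24 ad a1 b5 ac 43 7b

E1 ⊕ E2 = (M1 ⊕ K) ⊕ (M2 ⊕ K) = M1 ⊕ M2 — the shared key cancels under XOR.
01110111 ⊕ 11110010 = 10000101
10011000 ⊕ 01010110 = 11001110
10001001 ⊕ 01100010 = 11101011
10110101 ⊕ 10010001 = 00100100
11110111 ⊕ 01011010 = 10101101
10101111 ⊕ 00001110 = 10100001
10111000 ⊕ 00001101 = 10110101
11000001 ⊕ 01101101 = 10101100
10100011 ⊕ 11100000 = 01000011
10100011 ⊕ 11011000 = 01111011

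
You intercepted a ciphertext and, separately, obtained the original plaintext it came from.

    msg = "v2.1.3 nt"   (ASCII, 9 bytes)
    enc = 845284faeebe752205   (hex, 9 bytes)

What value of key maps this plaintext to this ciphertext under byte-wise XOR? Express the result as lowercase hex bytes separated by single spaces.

f2 60 aa cb c0 8d 55 4c 71

Since enc = msg ⊕ key, XORing both sides with msg gives key = msg ⊕ enc.
byte 0: 118 ^ 132 = 242
byte 1:  50 ^  82 =  96
byte 2:  46 ^ 132 = 170
byte 3:  49 ^ 250 = 203
byte 4:  46 ^ 238 = 192
byte 5:  51 ^ 190 = 141
byte 6:  32 ^ 117 =  85
byte 7: 110 ^  34 =  76
byte 8: 116 ^   5 = 113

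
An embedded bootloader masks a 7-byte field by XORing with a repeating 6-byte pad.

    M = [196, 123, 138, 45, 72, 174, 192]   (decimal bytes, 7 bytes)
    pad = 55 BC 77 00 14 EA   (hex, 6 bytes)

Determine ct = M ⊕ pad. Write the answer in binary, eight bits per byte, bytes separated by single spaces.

The 6-byte key repeats, so the effective keystream is 55 bc 77 00 14 ea 55.
byte 0: 11000100 ^ 01010101 = 10010001
byte 1: 01111011 ^ 10111100 = 11000111
byte 2: 10001010 ^ 01110111 = 11111101
byte 3: 00101101 ^ 00000000 = 00101101
byte 4: 01001000 ^ 00010100 = 01011100
byte 5: 10101110 ^ 11101010 = 01000100
byte 6: 11000000 ^ 01010101 = 10010101

10010001 11000111 11111101 00101101 01011100 01000100 10010101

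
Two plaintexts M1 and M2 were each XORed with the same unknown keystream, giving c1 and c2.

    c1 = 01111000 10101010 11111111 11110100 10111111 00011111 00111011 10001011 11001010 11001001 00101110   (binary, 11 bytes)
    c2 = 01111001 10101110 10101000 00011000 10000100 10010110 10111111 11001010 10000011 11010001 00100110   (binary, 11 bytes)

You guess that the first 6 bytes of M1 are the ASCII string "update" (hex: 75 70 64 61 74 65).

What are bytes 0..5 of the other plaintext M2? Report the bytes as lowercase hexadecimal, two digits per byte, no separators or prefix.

First, c1 ⊕ c2 = (M1 ⊕ K) ⊕ (M2 ⊕ K) = M1 ⊕ M2, so the key drops out. Then M2 = (M1 ⊕ M2) ⊕ M1 over the first 6 bytes.
byte 0: (78 ⊕ 79) ⊕ 75 = 01 ⊕ 75 = 74
byte 1: (aa ⊕ ae) ⊕ 70 = 04 ⊕ 70 = 74
byte 2: (ff ⊕ a8) ⊕ 64 = 57 ⊕ 64 = 33
byte 3: (f4 ⊕ 18) ⊕ 61 = ec ⊕ 61 = 8d
byte 4: (bf ⊕ 84) ⊕ 74 = 3b ⊕ 74 = 4f
byte 5: (1f ⊕ 96) ⊕ 65 = 89 ⊕ 65 = ec

7474338d4fec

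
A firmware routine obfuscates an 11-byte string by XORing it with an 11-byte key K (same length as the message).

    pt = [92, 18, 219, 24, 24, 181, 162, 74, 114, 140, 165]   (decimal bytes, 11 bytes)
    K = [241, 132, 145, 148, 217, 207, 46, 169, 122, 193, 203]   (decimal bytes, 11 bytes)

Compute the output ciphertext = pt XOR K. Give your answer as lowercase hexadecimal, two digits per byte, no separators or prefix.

01011100 xor 11110001 = 10101101
00010010 xor 10000100 = 10010110
11011011 xor 10010001 = 01001010
00011000 xor 10010100 = 10001100
00011000 xor 11011001 = 11000001
10110101 xor 11001111 = 01111010
10100010 xor 00101110 = 10001100
01001010 xor 10101001 = 11100011
01110010 xor 01111010 = 00001000
10001100 xor 11000001 = 01001101
10100101 xor 11001011 = 01101110

ad964a8cc17a8ce3084d6e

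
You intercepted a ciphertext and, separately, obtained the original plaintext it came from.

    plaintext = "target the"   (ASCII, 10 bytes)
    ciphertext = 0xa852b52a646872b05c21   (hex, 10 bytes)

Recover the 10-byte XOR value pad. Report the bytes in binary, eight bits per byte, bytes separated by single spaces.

11011100 00110011 11000111 01001101 00000001 00011100 01010010 11000100 00110100 01000100

Since ciphertext = plaintext ⊕ pad, XORing both sides with plaintext gives pad = plaintext ⊕ ciphertext.
byte 0: 01110100 ⊕ 10101000 = 11011100
byte 1: 01100001 ⊕ 01010010 = 00110011
byte 2: 01110010 ⊕ 10110101 = 11000111
byte 3: 01100111 ⊕ 00101010 = 01001101
byte 4: 01100101 ⊕ 01100100 = 00000001
byte 5: 01110100 ⊕ 01101000 = 00011100
byte 6: 00100000 ⊕ 01110010 = 01010010
byte 7: 01110100 ⊕ 10110000 = 11000100
byte 8: 01101000 ⊕ 01011100 = 00110100
byte 9: 01100101 ⊕ 00100001 = 01000100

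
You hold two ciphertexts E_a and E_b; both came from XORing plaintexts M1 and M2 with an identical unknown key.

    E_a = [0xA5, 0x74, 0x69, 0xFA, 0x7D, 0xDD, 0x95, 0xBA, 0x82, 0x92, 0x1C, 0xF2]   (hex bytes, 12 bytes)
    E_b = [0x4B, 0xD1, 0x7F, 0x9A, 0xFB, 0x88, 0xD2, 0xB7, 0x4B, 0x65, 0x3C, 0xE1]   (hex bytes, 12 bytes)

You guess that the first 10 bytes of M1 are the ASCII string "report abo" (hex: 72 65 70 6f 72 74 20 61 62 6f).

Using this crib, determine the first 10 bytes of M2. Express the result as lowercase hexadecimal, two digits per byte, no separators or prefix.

First, E_a ⊕ E_b = (M1 ⊕ K) ⊕ (M2 ⊕ K) = M1 ⊕ M2, so the key drops out. Then M2 = (M1 ⊕ M2) ⊕ M1 over the first 10 bytes.
byte 0: (a5 XOR 4b) XOR 72 = ee XOR 72 = 9c
byte 1: (74 XOR d1) XOR 65 = a5 XOR 65 = c0
byte 2: (69 XOR 7f) XOR 70 = 16 XOR 70 = 66
byte 3: (fa XOR 9a) XOR 6f = 60 XOR 6f = 0f
byte 4: (7d XOR fb) XOR 72 = 86 XOR 72 = f4
byte 5: (dd XOR 88) XOR 74 = 55 XOR 74 = 21
byte 6: (95 XOR d2) XOR 20 = 47 XOR 20 = 67
byte 7: (ba XOR b7) XOR 61 = 0d XOR 61 = 6c
byte 8: (82 XOR 4b) XOR 62 = c9 XOR 62 = ab
byte 9: (92 XOR 65) XOR 6f = f7 XOR 6f = 98

9cc0660ff421676cab98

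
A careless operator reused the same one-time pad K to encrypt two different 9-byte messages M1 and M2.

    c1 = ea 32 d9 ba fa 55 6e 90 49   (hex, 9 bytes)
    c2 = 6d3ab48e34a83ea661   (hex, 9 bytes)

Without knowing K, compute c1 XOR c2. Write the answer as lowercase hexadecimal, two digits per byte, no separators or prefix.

87086d34cefd503628

c1 ⊕ c2 = (M1 ⊕ K) ⊕ (M2 ⊕ K) = M1 ⊕ M2 — the shared key cancels under XOR.
234 ^ 109 = 135
 50 ^  58 =   8
217 ^ 180 = 109
186 ^ 142 =  52
250 ^  52 = 206
 85 ^ 168 = 253
110 ^  62 =  80
144 ^ 166 =  54
 73 ^  97 =  40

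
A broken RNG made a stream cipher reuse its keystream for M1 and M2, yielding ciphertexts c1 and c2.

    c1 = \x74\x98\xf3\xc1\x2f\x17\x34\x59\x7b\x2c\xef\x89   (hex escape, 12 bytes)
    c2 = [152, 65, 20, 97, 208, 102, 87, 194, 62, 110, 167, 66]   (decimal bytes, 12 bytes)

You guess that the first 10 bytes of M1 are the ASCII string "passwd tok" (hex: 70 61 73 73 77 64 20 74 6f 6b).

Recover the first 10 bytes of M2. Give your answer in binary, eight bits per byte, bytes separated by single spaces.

First, c1 ⊕ c2 = (M1 ⊕ K) ⊕ (M2 ⊕ K) = M1 ⊕ M2, so the key drops out. Then M2 = (M1 ⊕ M2) ⊕ M1 over the first 10 bytes.
byte 0: (74 ^ 98) ^ 70 = ec ^ 70 = 9c
byte 1: (98 ^ 41) ^ 61 = d9 ^ 61 = b8
byte 2: (f3 ^ 14) ^ 73 = e7 ^ 73 = 94
byte 3: (c1 ^ 61) ^ 73 = a0 ^ 73 = d3
byte 4: (2f ^ d0) ^ 77 = ff ^ 77 = 88
byte 5: (17 ^ 66) ^ 64 = 71 ^ 64 = 15
byte 6: (34 ^ 57) ^ 20 = 63 ^ 20 = 43
byte 7: (59 ^ c2) ^ 74 = 9b ^ 74 = ef
byte 8: (7b ^ 3e) ^ 6f = 45 ^ 6f = 2a
byte 9: (2c ^ 6e) ^ 6b = 42 ^ 6b = 29

10011100 10111000 10010100 11010011 10001000 00010101 01000011 11101111 00101010 00101001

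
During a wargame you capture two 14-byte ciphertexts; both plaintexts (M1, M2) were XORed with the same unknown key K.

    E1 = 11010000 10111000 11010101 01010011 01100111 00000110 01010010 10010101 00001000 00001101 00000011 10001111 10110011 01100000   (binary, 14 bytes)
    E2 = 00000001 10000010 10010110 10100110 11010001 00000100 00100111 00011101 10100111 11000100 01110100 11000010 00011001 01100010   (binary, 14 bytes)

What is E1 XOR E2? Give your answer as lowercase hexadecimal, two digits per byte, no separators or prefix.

d13a43f5b6027588afc9774daa02

E1 ⊕ E2 = (M1 ⊕ K) ⊕ (M2 ⊕ K) = M1 ⊕ M2 — the shared key cancels under XOR.
11010000 ^ 00000001 = 11010001
10111000 ^ 10000010 = 00111010
11010101 ^ 10010110 = 01000011
01010011 ^ 10100110 = 11110101
01100111 ^ 11010001 = 10110110
00000110 ^ 00000100 = 00000010
01010010 ^ 00100111 = 01110101
10010101 ^ 00011101 = 10001000
00001000 ^ 10100111 = 10101111
00001101 ^ 11000100 = 11001001
00000011 ^ 01110100 = 01110111
10001111 ^ 11000010 = 01001101
10110011 ^ 00011001 = 10101010
01100000 ^ 01100010 = 00000010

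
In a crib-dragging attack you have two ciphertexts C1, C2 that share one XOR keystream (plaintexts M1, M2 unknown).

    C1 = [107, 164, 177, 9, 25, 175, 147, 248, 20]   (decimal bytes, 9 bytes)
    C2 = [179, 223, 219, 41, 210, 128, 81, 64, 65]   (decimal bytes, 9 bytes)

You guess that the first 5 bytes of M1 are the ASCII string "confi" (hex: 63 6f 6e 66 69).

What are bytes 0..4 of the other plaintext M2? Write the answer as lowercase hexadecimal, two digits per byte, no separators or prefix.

First, C1 ⊕ C2 = (M1 ⊕ K) ⊕ (M2 ⊕ K) = M1 ⊕ M2, so the key drops out. Then M2 = (M1 ⊕ M2) ⊕ M1 over the first 5 bytes.
byte 0: (6b xor b3) xor 63 = d8 xor 63 = bb
byte 1: (a4 xor df) xor 6f = 7b xor 6f = 14
byte 2: (b1 xor db) xor 6e = 6a xor 6e = 04
byte 3: (09 xor 29) xor 66 = 20 xor 66 = 46
byte 4: (19 xor d2) xor 69 = cb xor 69 = a2

bb140446a2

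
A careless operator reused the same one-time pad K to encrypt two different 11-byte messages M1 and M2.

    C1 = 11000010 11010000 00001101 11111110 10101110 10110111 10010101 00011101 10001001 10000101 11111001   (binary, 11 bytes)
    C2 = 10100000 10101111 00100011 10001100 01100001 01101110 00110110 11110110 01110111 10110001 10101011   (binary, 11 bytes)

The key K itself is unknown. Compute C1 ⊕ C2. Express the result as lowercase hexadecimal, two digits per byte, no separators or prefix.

C1 ⊕ C2 = (M1 ⊕ K) ⊕ (M2 ⊕ K) = M1 ⊕ M2 — the shared key cancels under XOR.
c2 XOR a0 = 62
d0 XOR af = 7f
0d XOR 23 = 2e
fe XOR 8c = 72
ae XOR 61 = cf
b7 XOR 6e = d9
95 XOR 36 = a3
1d XOR f6 = eb
89 XOR 77 = fe
85 XOR b1 = 34
f9 XOR ab = 52

627f2e72cfd9a3ebfe3452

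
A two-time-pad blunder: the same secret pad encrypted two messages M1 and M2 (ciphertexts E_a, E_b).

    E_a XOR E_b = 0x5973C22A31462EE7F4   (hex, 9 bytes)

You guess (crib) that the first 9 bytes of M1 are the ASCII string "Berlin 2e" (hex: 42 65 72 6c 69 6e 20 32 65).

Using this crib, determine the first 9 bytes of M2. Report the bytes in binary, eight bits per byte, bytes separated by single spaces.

Since E_a ⊕ E_b = M1 ⊕ M2, XORing with the guessed M1 bytes yields the corresponding M2 bytes: M2 = (E_a ⊕ E_b) ⊕ M1.
59 ⊕ 42 = 1b
73 ⊕ 65 = 16
c2 ⊕ 72 = b0
2a ⊕ 6c = 46
31 ⊕ 69 = 58
46 ⊕ 6e = 28
2e ⊕ 20 = 0e
e7 ⊕ 32 = d5
f4 ⊕ 65 = 91

00011011 00010110 10110000 01000110 01011000 00101000 00001110 11010101 10010001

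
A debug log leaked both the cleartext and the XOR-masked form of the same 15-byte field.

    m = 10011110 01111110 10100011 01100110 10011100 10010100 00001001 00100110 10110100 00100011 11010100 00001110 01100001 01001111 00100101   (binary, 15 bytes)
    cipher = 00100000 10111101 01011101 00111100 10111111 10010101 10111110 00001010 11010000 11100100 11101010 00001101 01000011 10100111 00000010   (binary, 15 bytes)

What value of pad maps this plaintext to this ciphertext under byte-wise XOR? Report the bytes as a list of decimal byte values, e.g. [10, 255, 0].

Since cipher = m ⊕ pad, XORing both sides with m gives pad = m ⊕ cipher.
byte 0: 9e xor 20 = be
byte 1: 7e xor bd = c3
byte 2: a3 xor 5d = fe
byte 3: 66 xor 3c = 5a
byte 4: 9c xor bf = 23
byte 5: 94 xor 95 = 01
byte 6: 09 xor be = b7
byte 7: 26 xor 0a = 2c
byte 8: b4 xor d0 = 64
byte 9: 23 xor e4 = c7
byte 10: d4 xor ea = 3e
byte 11: 0e xor 0d = 03
byte 12: 61 xor 43 = 22
byte 13: 4f xor a7 = e8
byte 14: 25 xor 02 = 27

[190, 195, 254, 90, 35, 1, 183, 44, 100, 199, 62, 3, 34, 232, 39]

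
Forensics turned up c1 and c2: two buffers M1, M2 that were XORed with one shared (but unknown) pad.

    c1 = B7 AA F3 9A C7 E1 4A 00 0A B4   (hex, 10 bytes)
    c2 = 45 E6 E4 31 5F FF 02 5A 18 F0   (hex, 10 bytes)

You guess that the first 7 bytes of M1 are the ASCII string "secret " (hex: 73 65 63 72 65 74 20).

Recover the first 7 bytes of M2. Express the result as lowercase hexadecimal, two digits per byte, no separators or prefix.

First, c1 ⊕ c2 = (M1 ⊕ K) ⊕ (M2 ⊕ K) = M1 ⊕ M2, so the key drops out. Then M2 = (M1 ⊕ M2) ⊕ M1 over the first 7 bytes.
byte 0: (b7 xor 45) xor 73 = f2 xor 73 = 81
byte 1: (aa xor e6) xor 65 = 4c xor 65 = 29
byte 2: (f3 xor e4) xor 63 = 17 xor 63 = 74
byte 3: (9a xor 31) xor 72 = ab xor 72 = d9
byte 4: (c7 xor 5f) xor 65 = 98 xor 65 = fd
byte 5: (e1 xor ff) xor 74 = 1e xor 74 = 6a
byte 6: (4a xor 02) xor 20 = 48 xor 20 = 68

812974d9fd6a68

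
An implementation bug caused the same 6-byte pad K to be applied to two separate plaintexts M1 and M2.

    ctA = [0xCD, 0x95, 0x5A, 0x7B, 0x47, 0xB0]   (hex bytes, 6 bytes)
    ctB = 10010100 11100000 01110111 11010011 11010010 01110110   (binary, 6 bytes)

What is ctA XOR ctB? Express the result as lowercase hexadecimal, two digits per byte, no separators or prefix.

ctA ⊕ ctB = (M1 ⊕ K) ⊕ (M2 ⊕ K) = M1 ⊕ M2 — the shared key cancels under XOR.
11001101 ^ 10010100 = 01011001
10010101 ^ 11100000 = 01110101
01011010 ^ 01110111 = 00101101
01111011 ^ 11010011 = 10101000
01000111 ^ 11010010 = 10010101
10110000 ^ 01110110 = 11000110

59752da895c6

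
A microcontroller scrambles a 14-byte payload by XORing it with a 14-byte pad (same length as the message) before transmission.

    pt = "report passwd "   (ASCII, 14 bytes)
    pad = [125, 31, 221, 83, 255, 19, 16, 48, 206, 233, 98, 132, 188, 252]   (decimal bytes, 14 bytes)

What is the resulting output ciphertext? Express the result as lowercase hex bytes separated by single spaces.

0f 7a ad 3c 8d 67 30 40 af 9a 11 f3 d8 dc

XOR is its own inverse, so applying the key byte-wise gives the result directly.
72 XOR 7d = 0f
65 XOR 1f = 7a
70 XOR dd = ad
6f XOR 53 = 3c
72 XOR ff = 8d
74 XOR 13 = 67
20 XOR 10 = 30
70 XOR 30 = 40
61 XOR ce = af
73 XOR e9 = 9a
73 XOR 62 = 11
77 XOR 84 = f3
64 XOR bc = d8
20 XOR fc = dc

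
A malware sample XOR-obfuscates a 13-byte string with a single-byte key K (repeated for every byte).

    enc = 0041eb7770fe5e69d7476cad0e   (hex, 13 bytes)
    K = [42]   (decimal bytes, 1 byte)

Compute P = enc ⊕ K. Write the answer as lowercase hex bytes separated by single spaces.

The 1-byte key repeats, so the effective keystream is 2a 2a 2a 2a 2a 2a 2a 2a 2a 2a 2a 2a 2a.
byte 0: 00 XOR 2a = 2a
byte 1: 41 XOR 2a = 6b
byte 2: eb XOR 2a = c1
byte 3: 77 XOR 2a = 5d
byte 4: 70 XOR 2a = 5a
byte 5: fe XOR 2a = d4
byte 6: 5e XOR 2a = 74
byte 7: 69 XOR 2a = 43
byte 8: d7 XOR 2a = fd
byte 9: 47 XOR 2a = 6d
byte 10: 6c XOR 2a = 46
byte 11: ad XOR 2a = 87
byte 12: 0e XOR 2a = 24

2a 6b c1 5d 5a d4 74 43 fd 6d 46 87 24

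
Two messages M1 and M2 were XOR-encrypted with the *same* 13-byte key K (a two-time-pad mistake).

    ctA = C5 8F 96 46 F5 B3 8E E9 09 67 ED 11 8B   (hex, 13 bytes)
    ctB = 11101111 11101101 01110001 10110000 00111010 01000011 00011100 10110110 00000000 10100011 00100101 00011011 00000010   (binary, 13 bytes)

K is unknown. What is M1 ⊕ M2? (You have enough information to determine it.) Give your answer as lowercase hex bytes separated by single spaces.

2a 62 e7 f6 cf f0 92 5f 09 c4 c8 0a 89

ctA ⊕ ctB = (M1 ⊕ K) ⊕ (M2 ⊕ K) = M1 ⊕ M2 — the shared key cancels under XOR.
byte 0: 11000101 ⊕ 11101111 = 00101010
byte 1: 10001111 ⊕ 11101101 = 01100010
byte 2: 10010110 ⊕ 01110001 = 11100111
byte 3: 01000110 ⊕ 10110000 = 11110110
byte 4: 11110101 ⊕ 00111010 = 11001111
byte 5: 10110011 ⊕ 01000011 = 11110000
byte 6: 10001110 ⊕ 00011100 = 10010010
byte 7: 11101001 ⊕ 10110110 = 01011111
byte 8: 00001001 ⊕ 00000000 = 00001001
byte 9: 01100111 ⊕ 10100011 = 11000100
byte 10: 11101101 ⊕ 00100101 = 11001000
byte 11: 00010001 ⊕ 00011011 = 00001010
byte 12: 10001011 ⊕ 00000010 = 10001001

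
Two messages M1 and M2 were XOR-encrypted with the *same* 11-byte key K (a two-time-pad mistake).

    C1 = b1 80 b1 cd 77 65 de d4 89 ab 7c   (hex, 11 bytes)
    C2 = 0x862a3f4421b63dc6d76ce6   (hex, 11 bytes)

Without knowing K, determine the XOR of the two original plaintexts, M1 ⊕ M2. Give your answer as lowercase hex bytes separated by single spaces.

37 aa 8e 89 56 d3 e3 12 5e c7 9a

C1 ⊕ C2 = (M1 ⊕ K) ⊕ (M2 ⊕ K) = M1 ⊕ M2 — the shared key cancels under XOR.
177 XOR 134 =  55
128 XOR  42 = 170
177 XOR  63 = 142
205 XOR  68 = 137
119 XOR  33 =  86
101 XOR 182 = 211
222 XOR  61 = 227
212 XOR 198 =  18
137 XOR 215 =  94
171 XOR 108 = 199
124 XOR 230 = 154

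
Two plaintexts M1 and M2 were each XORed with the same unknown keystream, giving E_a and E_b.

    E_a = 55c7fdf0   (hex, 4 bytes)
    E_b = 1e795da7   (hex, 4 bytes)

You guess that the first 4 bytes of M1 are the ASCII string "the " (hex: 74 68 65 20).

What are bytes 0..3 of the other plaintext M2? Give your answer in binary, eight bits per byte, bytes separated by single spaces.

00111111 11010110 11000101 01110111

First, E_a ⊕ E_b = (M1 ⊕ K) ⊕ (M2 ⊕ K) = M1 ⊕ M2, so the key drops out. Then M2 = (M1 ⊕ M2) ⊕ M1 over the first 4 bytes.
byte 0: (55 xor 1e) xor 74 = 4b xor 74 = 3f
byte 1: (c7 xor 79) xor 68 = be xor 68 = d6
byte 2: (fd xor 5d) xor 65 = a0 xor 65 = c5
byte 3: (f0 xor a7) xor 20 = 57 xor 20 = 77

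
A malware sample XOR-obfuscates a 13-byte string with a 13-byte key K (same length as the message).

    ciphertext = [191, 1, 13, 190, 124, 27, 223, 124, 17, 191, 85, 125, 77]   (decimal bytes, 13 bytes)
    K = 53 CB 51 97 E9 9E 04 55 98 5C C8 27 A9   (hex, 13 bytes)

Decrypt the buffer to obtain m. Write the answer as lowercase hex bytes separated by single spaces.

10111111 xor 01010011 = 11101100
00000001 xor 11001011 = 11001010
00001101 xor 01010001 = 01011100
10111110 xor 10010111 = 00101001
01111100 xor 11101001 = 10010101
00011011 xor 10011110 = 10000101
11011111 xor 00000100 = 11011011
01111100 xor 01010101 = 00101001
00010001 xor 10011000 = 10001001
10111111 xor 01011100 = 11100011
01010101 xor 11001000 = 10011101
01111101 xor 00100111 = 01011010
01001101 xor 10101001 = 11100100

ec ca 5c 29 95 85 db 29 89 e3 9d 5a e4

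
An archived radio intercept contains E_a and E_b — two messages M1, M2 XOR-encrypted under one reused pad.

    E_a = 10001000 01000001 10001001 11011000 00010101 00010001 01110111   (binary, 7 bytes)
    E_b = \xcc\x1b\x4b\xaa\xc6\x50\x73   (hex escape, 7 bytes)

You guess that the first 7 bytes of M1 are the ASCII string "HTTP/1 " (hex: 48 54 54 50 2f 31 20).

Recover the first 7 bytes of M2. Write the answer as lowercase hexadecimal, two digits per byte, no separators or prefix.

0c0e9622fc7024

First, E_a ⊕ E_b = (M1 ⊕ K) ⊕ (M2 ⊕ K) = M1 ⊕ M2, so the key drops out. Then M2 = (M1 ⊕ M2) ⊕ M1 over the first 7 bytes.
byte 0: (88 XOR cc) XOR 48 = 44 XOR 48 = 0c
byte 1: (41 XOR 1b) XOR 54 = 5a XOR 54 = 0e
byte 2: (89 XOR 4b) XOR 54 = c2 XOR 54 = 96
byte 3: (d8 XOR aa) XOR 50 = 72 XOR 50 = 22
byte 4: (15 XOR c6) XOR 2f = d3 XOR 2f = fc
byte 5: (11 XOR 50) XOR 31 = 41 XOR 31 = 70
byte 6: (77 XOR 73) XOR 20 = 04 XOR 20 = 24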